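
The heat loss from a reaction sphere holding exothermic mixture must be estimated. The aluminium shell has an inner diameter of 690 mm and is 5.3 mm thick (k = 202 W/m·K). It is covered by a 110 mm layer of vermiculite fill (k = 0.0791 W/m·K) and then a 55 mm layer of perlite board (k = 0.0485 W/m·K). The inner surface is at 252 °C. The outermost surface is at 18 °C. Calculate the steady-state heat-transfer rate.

Radial (spherical) resistances in series:
R_aluminium shell = (1/0.345 − 1/0.3503)/(4π×202) = 1.728×10^-5 K/W
R_vermiculite fill = (1/0.3503 − 1/0.4603)/(4π×0.0791) = 0.6863 K/W
R_perlite board = (1/0.4603 − 1/0.5153)/(4π×0.0485) = 0.3805 K/W
R_total = 1.067 K/W
Q = ΔT/R_total = 234/1.067

Q ≈ 219 W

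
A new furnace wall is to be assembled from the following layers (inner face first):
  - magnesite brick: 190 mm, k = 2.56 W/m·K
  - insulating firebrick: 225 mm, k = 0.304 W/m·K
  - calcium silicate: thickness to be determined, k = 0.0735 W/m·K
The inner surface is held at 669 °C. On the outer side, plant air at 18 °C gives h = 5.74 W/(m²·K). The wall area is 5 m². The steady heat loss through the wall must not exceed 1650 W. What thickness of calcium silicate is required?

L ≈ 72.3 mm

Thermal resistances in series:
R_magnesite brick = L/(kA) = 0.19/(2.56×5) = 0.01484 K/W
R_insulating firebrick = L/(kA) = 0.225/(0.304×5) = 0.148 K/W
R_outer film = 1/(h_o·A) = 1/(5.74×5) = 0.03484 K/W
Sum of the known resistances R_other = 0.1977 K/W
Required total resistance R_tot = ΔT/Q_allow = 651/1650 = 0.3945 K/W
R_calcium silicate = R_tot − R_other = 0.1968 K/W
L = R·k·A = 0.1968×0.0735×5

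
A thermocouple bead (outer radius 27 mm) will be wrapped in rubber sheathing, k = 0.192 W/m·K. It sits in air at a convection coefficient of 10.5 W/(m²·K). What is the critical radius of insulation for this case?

For a sphere r_cr = 2k/h = 2×0.192/10.5
r_cr = 36.6 mm; since the bare radius (27 mm) is below r_cr, adding a thin layer of insulation will *increase* heat loss.

r_cr ≈ 36.6 mm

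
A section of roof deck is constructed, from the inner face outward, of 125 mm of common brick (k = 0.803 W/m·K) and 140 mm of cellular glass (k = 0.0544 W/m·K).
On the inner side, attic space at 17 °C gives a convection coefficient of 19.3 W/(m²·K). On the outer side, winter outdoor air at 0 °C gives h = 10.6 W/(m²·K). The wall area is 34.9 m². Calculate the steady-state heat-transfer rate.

Series thermal resistances:
R_inner film = 1/(h_i·A) = 1/(19.3×34.9) = 0.001485 K/W
R_common brick = L/(kA) = 0.125/(0.803×34.9) = 0.00446 K/W
R_cellular glass = L/(kA) = 0.14/(0.0544×34.9) = 0.07374 K/W
R_outer film = 1/(h_o·A) = 1/(10.6×34.9) = 0.002703 K/W
R_total = 0.08239 K/W
Q = ΔT / R_total = 17 / 0.08239

Q ≈ 206 W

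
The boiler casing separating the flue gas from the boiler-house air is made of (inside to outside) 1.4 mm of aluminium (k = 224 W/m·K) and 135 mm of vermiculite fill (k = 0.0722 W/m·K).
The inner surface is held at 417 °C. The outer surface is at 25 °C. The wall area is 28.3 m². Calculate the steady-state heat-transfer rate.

Using the resistance-network approach (series):
R_aluminium = L/(kA) = 0.0014/(224×28.3) = 2.208×10^-7 K/W
R_vermiculite fill = L/(kA) = 0.135/(0.0722×28.3) = 0.06607 K/W
R_total = 0.06607 K/W
Q = ΔT / R_total = 392 / 0.06607

Q ≈ 5930 W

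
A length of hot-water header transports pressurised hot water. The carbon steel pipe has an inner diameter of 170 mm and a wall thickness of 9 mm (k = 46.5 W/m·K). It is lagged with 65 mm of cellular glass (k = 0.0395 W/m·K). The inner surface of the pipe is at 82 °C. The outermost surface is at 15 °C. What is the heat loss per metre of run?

For a radial system each layer contributes R = ln(r_out/r_in)/(2πkL); films add R = 1/(hA).
R_carbon steel pipe wall = ln(94/85)/(2π×46.5×1) = 3.445×10^-4 K/W
R_cellular glass = ln(159/94)/(2π×0.0395×1) = 2.118 K/W
R_total = 2.118 K/W
Q = ΔT/R_total = 67/2.118

q′ ≈ 31.6 W/m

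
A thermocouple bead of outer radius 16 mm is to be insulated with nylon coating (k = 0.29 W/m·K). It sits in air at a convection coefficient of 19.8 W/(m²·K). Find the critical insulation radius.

r_cr ≈ 29.3 mm

For a sphere r_cr = 2k/h = 2×0.29/19.8
r_cr = 29.3 mm; since the bare radius (16 mm) is below r_cr, adding a thin layer of insulation will *increase* heat loss.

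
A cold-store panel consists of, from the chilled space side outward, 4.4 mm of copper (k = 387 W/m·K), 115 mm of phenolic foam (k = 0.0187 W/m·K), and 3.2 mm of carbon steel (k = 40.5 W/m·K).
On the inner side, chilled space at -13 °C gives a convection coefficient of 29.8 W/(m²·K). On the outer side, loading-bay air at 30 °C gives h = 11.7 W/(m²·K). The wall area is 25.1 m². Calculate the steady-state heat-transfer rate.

Thermal resistances in series:
R_inner film = 1/(h_i·A) = 1/(29.8×25.1) = 0.001337 K/W
R_copper = L/(kA) = 0.0044/(387×25.1) = 4.53×10^-7 K/W
R_phenolic foam = L/(kA) = 0.115/(0.0187×25.1) = 0.245 K/W
R_carbon steel = L/(kA) = 0.0032/(40.5×25.1) = 3.148×10^-6 K/W
R_outer film = 1/(h_o·A) = 1/(11.7×25.1) = 0.003405 K/W
R_total = 0.2498 K/W
Q = ΔT / R_total = 43 / 0.2498

Q ≈ 172 W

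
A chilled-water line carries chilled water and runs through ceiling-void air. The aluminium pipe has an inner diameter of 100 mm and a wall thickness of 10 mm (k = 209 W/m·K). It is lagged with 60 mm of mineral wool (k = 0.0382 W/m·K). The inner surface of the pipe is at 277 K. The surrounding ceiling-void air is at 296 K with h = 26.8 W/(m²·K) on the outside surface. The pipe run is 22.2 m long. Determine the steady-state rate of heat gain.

Q ≈ 144 W

Treating each annulus and film as a series resistance:
R_aluminium pipe wall = ln(60/50)/(2π×209×22.2) = 6.254×10^-6 K/W
R_mineral wool = ln(120/60)/(2π×0.0382×22.2) = 0.1301 K/W
R_outer film = 1/(h_o·2πr_oL) = 1/(26.8×2π×0.12×22.2) = 0.002229 K/W
R_total = 0.1323 K/W
Q = ΔT/R_total = 19/0.1323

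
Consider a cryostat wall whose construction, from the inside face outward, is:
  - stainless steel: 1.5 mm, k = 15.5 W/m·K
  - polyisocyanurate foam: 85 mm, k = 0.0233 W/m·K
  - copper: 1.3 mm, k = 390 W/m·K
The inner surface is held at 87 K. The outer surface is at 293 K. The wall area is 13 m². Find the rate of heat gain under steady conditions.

Using the resistance-network approach (series):
R_stainless steel = L/(kA) = 0.0015/(15.5×13) = 7.444×10^-6 K/W
R_polyisocyanurate foam = L/(kA) = 0.085/(0.0233×13) = 0.2806 K/W
R_copper = L/(kA) = 0.0013/(390×13) = 2.564×10^-7 K/W
R_total = 0.2806 K/W
Q = ΔT / R_total = 206 / 0.2806

Q ≈ 734 W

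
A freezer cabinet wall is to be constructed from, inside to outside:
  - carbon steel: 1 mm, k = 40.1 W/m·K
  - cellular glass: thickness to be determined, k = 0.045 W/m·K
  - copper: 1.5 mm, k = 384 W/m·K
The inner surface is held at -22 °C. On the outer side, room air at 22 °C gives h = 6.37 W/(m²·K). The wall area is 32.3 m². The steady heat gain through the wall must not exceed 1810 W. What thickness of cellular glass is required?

L ≈ 28.3 mm

Treating each layer as a thermal resistance in series:
R_carbon steel = L/(kA) = 0.001/(40.1×32.3) = 7.721×10^-7 K/W
R_copper = L/(kA) = 0.0015/(384×32.3) = 1.209×10^-7 K/W
R_outer film = 1/(h_o·A) = 1/(6.37×32.3) = 0.00486 K/W
Sum of the known resistances R_other = 0.004861 K/W
Required total resistance R_tot = ΔT/Q_allow = 44/1810 = 0.02431 K/W
R_cellular glass = R_tot − R_other = 0.01945 K/W
L = R·k·A = 0.01945×0.045×32.3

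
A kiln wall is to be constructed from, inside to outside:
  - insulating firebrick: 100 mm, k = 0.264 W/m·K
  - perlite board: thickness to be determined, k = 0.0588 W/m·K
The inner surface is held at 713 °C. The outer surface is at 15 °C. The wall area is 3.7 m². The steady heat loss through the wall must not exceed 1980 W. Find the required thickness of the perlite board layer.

L ≈ 54.4 mm

Series thermal resistances:
R_insulating firebrick = L/(kA) = 0.1/(0.264×3.7) = 0.1024 K/W
Sum of the known resistances R_other = 0.1024 K/W
Required total resistance R_tot = ΔT/Q_allow = 698/1980 = 0.3525 K/W
R_perlite board = R_tot − R_other = 0.2502 K/W
L = R·k·A = 0.2502×0.0588×3.7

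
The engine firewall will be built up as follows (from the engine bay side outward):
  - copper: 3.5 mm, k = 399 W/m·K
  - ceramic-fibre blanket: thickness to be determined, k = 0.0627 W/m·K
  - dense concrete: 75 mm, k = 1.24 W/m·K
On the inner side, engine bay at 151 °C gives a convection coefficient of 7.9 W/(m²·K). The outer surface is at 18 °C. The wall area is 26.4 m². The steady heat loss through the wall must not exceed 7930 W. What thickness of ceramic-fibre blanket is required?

Model the wall as resistances in series:
R_inner film = 1/(h_i·A) = 1/(7.9×26.4) = 0.004795 K/W
R_copper = L/(kA) = 0.0035/(399×26.4) = 3.323×10^-7 K/W
R_dense concrete = L/(kA) = 0.075/(1.24×26.4) = 0.002291 K/W
Sum of the known resistances R_other = 0.007086 K/W
Required total resistance R_tot = ΔT/Q_allow = 133/7930 = 0.01677 K/W
R_ceramic-fibre blanket = R_tot − R_other = 0.009686 K/W
L = R·k·A = 0.009686×0.0627×26.4

L ≈ 16 mm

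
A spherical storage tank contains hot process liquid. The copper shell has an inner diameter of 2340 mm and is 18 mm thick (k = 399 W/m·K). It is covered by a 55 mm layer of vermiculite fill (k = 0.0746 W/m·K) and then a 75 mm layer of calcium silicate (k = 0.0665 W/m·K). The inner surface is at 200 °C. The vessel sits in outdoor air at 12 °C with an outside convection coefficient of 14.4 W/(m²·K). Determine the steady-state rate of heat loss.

Each spherical layer contributes R = (1/r_i − 1/r_o)/(4πk):
R_copper shell = (1/1.17 − 1/1.188)/(4π×399) = 2.583×10^-6 K/W
R_vermiculite fill = (1/1.188 − 1/1.243)/(4π×0.0746) = 0.03973 K/W
R_calcium silicate = (1/1.243 − 1/1.318)/(4π×0.0665) = 0.05478 K/W
R_outer film = 1/(h·4πr_o²) = 1/(14.4×4π×1.318²) = 0.003181 K/W
R_total = 0.0977 K/W
Q = ΔT/R_total = 188/0.0977

Q ≈ 1920 W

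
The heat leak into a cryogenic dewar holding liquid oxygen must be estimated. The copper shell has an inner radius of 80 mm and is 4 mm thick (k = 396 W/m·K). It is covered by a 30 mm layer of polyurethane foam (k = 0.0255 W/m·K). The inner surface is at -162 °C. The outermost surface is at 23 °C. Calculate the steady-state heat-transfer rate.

For a spherical shell R = (1/r₁ − 1/r₂)/(4πk); film R = 1/(h·4πr²). In series:
R_copper shell = (1/0.08 − 1/0.084)/(4π×396) = 1.196×10^-4 K/W
R_polyurethane foam = (1/0.084 − 1/0.114)/(4π×0.0255) = 9.777 K/W
R_total = 9.777 K/W
Q = ΔT/R_total = 185/9.777

Q ≈ 18.9 W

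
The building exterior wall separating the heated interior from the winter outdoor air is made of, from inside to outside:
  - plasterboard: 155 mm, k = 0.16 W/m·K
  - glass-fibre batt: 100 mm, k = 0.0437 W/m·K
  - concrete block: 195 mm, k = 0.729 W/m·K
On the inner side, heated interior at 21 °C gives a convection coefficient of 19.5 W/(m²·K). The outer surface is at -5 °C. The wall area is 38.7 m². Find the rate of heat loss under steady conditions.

Q ≈ 281 W

Series thermal resistances:
R_inner film = 1/(h_i·A) = 1/(19.5×38.7) = 0.001325 K/W
R_plasterboard = L/(kA) = 0.155/(0.16×38.7) = 0.02503 K/W
R_glass-fibre batt = L/(kA) = 0.1/(0.0437×38.7) = 0.05913 K/W
R_concrete block = L/(kA) = 0.195/(0.729×38.7) = 0.006912 K/W
R_total = 0.0924 K/W
Q = ΔT / R_total = 26 / 0.0924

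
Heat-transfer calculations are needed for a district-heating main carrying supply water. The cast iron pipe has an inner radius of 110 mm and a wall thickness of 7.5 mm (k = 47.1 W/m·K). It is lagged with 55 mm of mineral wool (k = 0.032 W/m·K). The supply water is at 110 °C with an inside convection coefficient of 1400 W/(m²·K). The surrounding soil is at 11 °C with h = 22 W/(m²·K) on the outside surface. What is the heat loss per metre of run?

Cylindrical conduction, so R = ln(r₂/r₁)/(2πkL) per layer, in series:
R_inner film = 1/(h_i·2πr₁L) = 1/(1400×2π×0.11×1) = 0.001033 K/W
R_cast iron pipe wall = ln(117.5/110)/(2π×47.1×1) = 2.229×10^-4 K/W
R_mineral wool = ln(172.5/117.5)/(2π×0.032×1) = 1.91 K/W
R_outer film = 1/(h_o·2πr_oL) = 1/(22×2π×0.1725×1) = 0.04194 K/W
R_total = 1.953 K/W
Q = ΔT/R_total = 99/1.953

q′ ≈ 50.7 W/m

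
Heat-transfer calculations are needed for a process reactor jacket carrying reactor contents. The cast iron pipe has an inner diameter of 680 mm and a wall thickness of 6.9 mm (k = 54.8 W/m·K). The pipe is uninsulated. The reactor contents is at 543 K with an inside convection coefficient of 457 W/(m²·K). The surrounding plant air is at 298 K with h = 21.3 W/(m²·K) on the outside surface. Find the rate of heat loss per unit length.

Per-layer cylindrical resistances, series-summed:
R_inner film = 1/(h_i·2πr₁L) = 1/(457×2π×0.34×1) = 0.001024 K/W
R_cast iron pipe wall = ln(346.9/340)/(2π×54.8×1) = 5.835×10^-5 K/W
R_outer film = 1/(h_o·2πr_oL) = 1/(21.3×2π×0.3469×1) = 0.02154 K/W
R_total = 0.02262 K/W
Q = ΔT/R_total = 245/0.02262

q′ ≈ 10800 W/m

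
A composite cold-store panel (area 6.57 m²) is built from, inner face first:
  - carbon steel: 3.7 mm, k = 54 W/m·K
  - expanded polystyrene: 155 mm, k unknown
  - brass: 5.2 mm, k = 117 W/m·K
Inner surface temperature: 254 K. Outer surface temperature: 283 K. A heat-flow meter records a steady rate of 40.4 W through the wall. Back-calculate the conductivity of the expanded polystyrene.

Using the resistance-network approach (series):
R_carbon steel = L/(kA) = 0.0037/(54×6.57) = 1.043×10^-5 K/W
R_brass = L/(kA) = 0.0052/(117×6.57) = 6.765×10^-6 K/W
Sum of known resistances R_other = 1.719×10^-5 K/W
Total R = ΔT/Q = 29/40.4 = 0.7178 K/W
R_expanded polystyrene = R_total − R_other = 0.7178 K/W
k = L/(R·A) = 0.155/(0.7178×6.57)

k ≈ 0.0329 W/(m·K)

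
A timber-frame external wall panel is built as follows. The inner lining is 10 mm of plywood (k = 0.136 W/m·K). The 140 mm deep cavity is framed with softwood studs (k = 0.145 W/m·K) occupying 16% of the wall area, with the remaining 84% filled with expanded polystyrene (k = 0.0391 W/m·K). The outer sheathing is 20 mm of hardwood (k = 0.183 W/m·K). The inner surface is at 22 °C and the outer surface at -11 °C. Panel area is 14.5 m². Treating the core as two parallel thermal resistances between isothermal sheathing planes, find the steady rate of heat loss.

Q ≈ 178 W

Sheathing layers in series; stud and cavity paths in parallel between them.
R_inner = 0.01/(0.136×14.5) = 0.005071 K/W
R_stud  = 0.14/(0.145×0.16×14.5) = 0.4162 K/W
R_cav   = 0.14/(0.0391×0.84×14.5) = 0.294 K/W
1/R_core = 1/R_stud + 1/R_cav → R_core = 0.1723 K/W
R_outer = 0.02/(0.183×14.5) = 0.007537 K/W
R_total = 0.1849 K/W
Q = ΔT/R_total = 33/0.1849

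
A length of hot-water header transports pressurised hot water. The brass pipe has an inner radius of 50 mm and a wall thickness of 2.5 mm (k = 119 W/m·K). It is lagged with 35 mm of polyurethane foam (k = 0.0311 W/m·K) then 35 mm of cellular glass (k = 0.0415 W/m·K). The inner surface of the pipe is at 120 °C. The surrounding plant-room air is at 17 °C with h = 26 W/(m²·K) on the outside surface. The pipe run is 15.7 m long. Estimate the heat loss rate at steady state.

Q ≈ 409 W

Per-layer cylindrical resistances, series-summed:
R_brass pipe wall = ln(52.5/50)/(2π×119×15.7) = 4.156×10^-6 K/W
R_polyurethane foam = ln(87.5/52.5)/(2π×0.0311×15.7) = 0.1665 K/W
R_cellular glass = ln(122.5/87.5)/(2π×0.0415×15.7) = 0.08219 K/W
R_outer film = 1/(h_o·2πr_oL) = 1/(26×2π×0.1225×15.7) = 0.003183 K/W
R_total = 0.2519 K/W
Q = ΔT/R_total = 103/0.2519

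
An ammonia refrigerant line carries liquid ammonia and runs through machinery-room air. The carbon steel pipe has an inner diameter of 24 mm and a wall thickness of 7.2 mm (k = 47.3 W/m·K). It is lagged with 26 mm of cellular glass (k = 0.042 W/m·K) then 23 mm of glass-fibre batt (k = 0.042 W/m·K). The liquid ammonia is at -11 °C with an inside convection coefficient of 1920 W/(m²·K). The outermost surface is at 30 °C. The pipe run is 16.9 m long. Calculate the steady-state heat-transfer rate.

Radial resistances (cylindrical: R_cond = ln(r_o/r_i)/(2πkL), R_conv = 1/(h·2πrL)):
R_inner film = 1/(h_i·2πr₁L) = 1/(1920×2π×0.012×16.9) = 4.087×10^-4 K/W
R_carbon steel pipe wall = ln(19.2/12)/(2π×47.3×16.9) = 9.358×10^-5 K/W
R_cellular glass = ln(45.2/19.2)/(2π×0.042×16.9) = 0.192 K/W
R_glass-fibre batt = ln(68.2/45.2)/(2π×0.042×16.9) = 0.09223 K/W
R_total = 0.2847 K/W
Q = ΔT/R_total = 41/0.2847

Q ≈ 144 W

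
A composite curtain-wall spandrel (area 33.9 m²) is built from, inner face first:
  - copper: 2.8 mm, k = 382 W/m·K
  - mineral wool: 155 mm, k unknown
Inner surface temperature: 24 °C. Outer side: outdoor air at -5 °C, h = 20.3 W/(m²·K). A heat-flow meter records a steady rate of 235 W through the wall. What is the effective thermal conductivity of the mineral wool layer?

Thermal resistances in series:
R_copper = L/(kA) = 0.0028/(382×33.9) = 2.162×10^-7 K/W
R_outer film = 1/(h_o·A) = 1/(20.3×33.9) = 0.001453 K/W
Sum of known resistances R_other = 0.001453 K/W
Total R = ΔT/Q = 29/235 = 0.1234 K/W
R_mineral wool = R_total − R_other = 0.122 K/W
k = L/(R·A) = 0.155/(0.122×33.9)

k ≈ 0.0375 W/(m·K)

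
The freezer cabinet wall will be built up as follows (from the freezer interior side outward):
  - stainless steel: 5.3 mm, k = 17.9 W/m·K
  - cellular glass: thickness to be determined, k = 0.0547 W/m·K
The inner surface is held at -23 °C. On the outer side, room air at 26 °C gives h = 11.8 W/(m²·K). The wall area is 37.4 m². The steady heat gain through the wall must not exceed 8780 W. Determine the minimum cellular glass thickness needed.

Series thermal resistances:
R_stainless steel = L/(kA) = 0.0053/(17.9×37.4) = 7.917×10^-6 K/W
R_outer film = 1/(h_o·A) = 1/(11.8×37.4) = 0.002266 K/W
Sum of the known resistances R_other = 0.002274 K/W
Required total resistance R_tot = ΔT/Q_allow = 49/8780 = 0.005581 K/W
R_cellular glass = R_tot − R_other = 0.003307 K/W
L = R·k·A = 0.003307×0.0547×37.4

L ≈ 6.77 mm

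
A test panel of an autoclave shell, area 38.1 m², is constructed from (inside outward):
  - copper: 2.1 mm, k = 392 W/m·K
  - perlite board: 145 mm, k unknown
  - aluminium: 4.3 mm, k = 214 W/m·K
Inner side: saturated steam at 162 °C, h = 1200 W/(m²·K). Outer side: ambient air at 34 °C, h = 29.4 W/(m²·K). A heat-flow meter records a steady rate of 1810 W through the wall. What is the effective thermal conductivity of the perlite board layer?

k ≈ 0.0545 W/(m·K)

Treating each layer as a thermal resistance in series:
R_inner film = 1/(h_i·A) = 1/(1200×38.1) = 2.187×10^-5 K/W
R_copper = L/(kA) = 0.0021/(392×38.1) = 1.406×10^-7 K/W
R_aluminium = L/(kA) = 0.0043/(214×38.1) = 5.274×10^-7 K/W
R_outer film = 1/(h_o·A) = 1/(29.4×38.1) = 8.927×10^-4 K/W
Sum of known resistances R_other = 9.153×10^-4 K/W
Total R = ΔT/Q = 128/1810 = 0.07072 K/W
R_perlite board = R_total − R_other = 0.0698 K/W
k = L/(R·A) = 0.145/(0.0698×38.1)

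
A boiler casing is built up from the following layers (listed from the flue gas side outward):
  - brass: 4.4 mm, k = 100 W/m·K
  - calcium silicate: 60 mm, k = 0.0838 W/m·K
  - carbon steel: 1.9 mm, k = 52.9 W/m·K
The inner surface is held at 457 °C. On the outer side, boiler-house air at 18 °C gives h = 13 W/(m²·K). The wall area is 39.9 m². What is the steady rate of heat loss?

Using the resistance-network approach (series):
R_brass = L/(kA) = 0.0044/(100×39.9) = 1.103×10^-6 K/W
R_calcium silicate = L/(kA) = 0.06/(0.0838×39.9) = 0.01794 K/W
R_carbon steel = L/(kA) = 0.0019/(52.9×39.9) = 9.002×10^-7 K/W
R_outer film = 1/(h_o·A) = 1/(13×39.9) = 0.001928 K/W
R_total = 0.01987 K/W
Q = ΔT / R_total = 439 / 0.01987

Q ≈ 22100 W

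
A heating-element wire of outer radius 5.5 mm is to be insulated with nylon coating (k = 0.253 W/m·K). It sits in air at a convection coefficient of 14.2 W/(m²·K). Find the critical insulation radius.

r_cr ≈ 17.8 mm

For a cylinder r_cr = k/h = 0.253/14.2
r_cr = 17.8 mm; since the bare radius (5.5 mm) is below r_cr, adding a thin layer of insulation will *increase* heat loss.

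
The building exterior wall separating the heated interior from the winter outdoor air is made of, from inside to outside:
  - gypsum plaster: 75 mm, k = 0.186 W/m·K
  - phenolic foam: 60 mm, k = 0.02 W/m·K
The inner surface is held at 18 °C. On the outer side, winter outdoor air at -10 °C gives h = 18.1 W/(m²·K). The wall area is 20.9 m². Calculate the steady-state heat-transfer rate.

Q ≈ 169 W

Model the wall as resistances in series:
R_gypsum plaster = L/(kA) = 0.075/(0.186×20.9) = 0.01929 K/W
R_phenolic foam = L/(kA) = 0.06/(0.02×20.9) = 0.1435 K/W
R_outer film = 1/(h_o·A) = 1/(18.1×20.9) = 0.002643 K/W
R_total = 0.1655 K/W
Q = ΔT / R_total = 28 / 0.1655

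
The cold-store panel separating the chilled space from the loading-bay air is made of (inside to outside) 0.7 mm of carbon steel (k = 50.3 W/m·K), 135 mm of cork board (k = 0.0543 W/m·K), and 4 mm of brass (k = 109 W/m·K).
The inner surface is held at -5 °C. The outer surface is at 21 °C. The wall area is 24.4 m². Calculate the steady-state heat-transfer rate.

Series thermal resistances:
R_carbon steel = L/(kA) = 0.0007/(50.3×24.4) = 5.703×10^-7 K/W
R_cork board = L/(kA) = 0.135/(0.0543×24.4) = 0.1019 K/W
R_brass = L/(kA) = 0.004/(109×24.4) = 1.504×10^-6 K/W
R_total = 0.1019 K/W
Q = ΔT / R_total = 26 / 0.1019

Q ≈ 255 W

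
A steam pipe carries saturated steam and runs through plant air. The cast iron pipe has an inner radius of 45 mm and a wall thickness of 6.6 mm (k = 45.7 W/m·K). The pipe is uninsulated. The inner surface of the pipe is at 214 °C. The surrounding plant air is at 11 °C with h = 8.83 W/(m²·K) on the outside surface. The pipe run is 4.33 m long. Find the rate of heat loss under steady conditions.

Treating each annulus and film as a series resistance:
R_cast iron pipe wall = ln(51.6/45)/(2π×45.7×4.33) = 1.101×10^-4 K/W
R_outer film = 1/(h_o·2πr_oL) = 1/(8.83×2π×0.0516×4.33) = 0.08067 K/W
R_total = 0.08078 K/W
Q = ΔT/R_total = 203/0.08078

Q ≈ 2510 W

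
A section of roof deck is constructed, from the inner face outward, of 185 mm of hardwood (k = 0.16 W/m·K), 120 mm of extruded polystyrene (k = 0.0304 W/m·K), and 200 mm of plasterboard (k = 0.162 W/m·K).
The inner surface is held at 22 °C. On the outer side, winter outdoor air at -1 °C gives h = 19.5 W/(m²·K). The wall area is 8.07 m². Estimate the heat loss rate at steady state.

Q ≈ 29 W

Using the resistance-network approach (series):
R_hardwood = L/(kA) = 0.185/(0.16×8.07) = 0.1433 K/W
R_extruded polystyrene = L/(kA) = 0.12/(0.0304×8.07) = 0.4891 K/W
R_plasterboard = L/(kA) = 0.2/(0.162×8.07) = 0.153 K/W
R_outer film = 1/(h_o·A) = 1/(19.5×8.07) = 0.006355 K/W
R_total = 0.7918 K/W
Q = ΔT / R_total = 23 / 0.7918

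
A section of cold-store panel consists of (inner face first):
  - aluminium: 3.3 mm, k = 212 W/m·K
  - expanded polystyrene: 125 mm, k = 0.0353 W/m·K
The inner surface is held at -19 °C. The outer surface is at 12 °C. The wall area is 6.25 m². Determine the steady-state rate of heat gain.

Thermal resistances in series:
R_aluminium = L/(kA) = 0.0033/(212×6.25) = 2.491×10^-6 K/W
R_expanded polystyrene = L/(kA) = 0.125/(0.0353×6.25) = 0.5666 K/W
R_total = 0.5666 K/W
Q = ΔT / R_total = 31 / 0.5666

Q ≈ 54.7 W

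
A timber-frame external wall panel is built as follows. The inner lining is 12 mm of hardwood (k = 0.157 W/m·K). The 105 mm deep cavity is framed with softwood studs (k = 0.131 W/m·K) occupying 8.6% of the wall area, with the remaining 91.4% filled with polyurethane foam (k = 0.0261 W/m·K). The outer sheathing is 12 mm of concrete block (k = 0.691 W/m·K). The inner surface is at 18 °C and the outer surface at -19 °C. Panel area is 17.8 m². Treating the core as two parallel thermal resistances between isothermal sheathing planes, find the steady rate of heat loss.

Q ≈ 214 W

Sheathing layers in series; stud and cavity paths in parallel between them.
R_inner = 0.012/(0.157×17.8) = 0.004294 K/W
R_stud  = 0.105/(0.131×0.086×17.8) = 0.5236 K/W
R_cav   = 0.105/(0.0261×0.914×17.8) = 0.2473 K/W
1/R_core = 1/R_stud + 1/R_cav → R_core = 0.168 K/W
R_outer = 0.012/(0.691×17.8) = 9.756×10^-4 K/W
R_total = 0.1732 K/W
Q = ΔT/R_total = 37/0.1732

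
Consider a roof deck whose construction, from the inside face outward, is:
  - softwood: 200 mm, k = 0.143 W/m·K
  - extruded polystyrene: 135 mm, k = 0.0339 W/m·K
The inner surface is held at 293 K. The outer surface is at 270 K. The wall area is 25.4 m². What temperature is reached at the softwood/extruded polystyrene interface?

T ≈ 287 K

Model the wall as resistances in series:
R_softwood = L/(kA) = 0.2/(0.143×25.4) = 0.05506 K/W
R_extruded polystyrene = L/(kA) = 0.135/(0.0339×25.4) = 0.1568 K/W
R_total = 0.2118 K/W;  Q = ΔT/R_total = 23/0.2118 = 108.6 W
T_interface = T_inner − Q·ΣR(inner→interface) = 293 − 109×0.05506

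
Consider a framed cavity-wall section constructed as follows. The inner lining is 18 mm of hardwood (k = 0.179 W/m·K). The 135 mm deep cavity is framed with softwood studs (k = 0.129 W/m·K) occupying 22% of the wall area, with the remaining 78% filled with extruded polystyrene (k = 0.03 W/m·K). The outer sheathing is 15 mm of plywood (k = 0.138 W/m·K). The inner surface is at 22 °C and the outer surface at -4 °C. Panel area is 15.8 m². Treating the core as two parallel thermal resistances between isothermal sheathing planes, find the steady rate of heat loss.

Sheathing layers in series; stud and cavity paths in parallel between them.
R_inner = 0.018/(0.179×15.8) = 0.006364 K/W
R_stud  = 0.135/(0.129×0.22×15.8) = 0.3011 K/W
R_cav   = 0.135/(0.03×0.78×15.8) = 0.3651 K/W
1/R_core = 1/R_stud + 1/R_cav → R_core = 0.165 K/W
R_outer = 0.015/(0.138×15.8) = 0.006879 K/W
R_total = 0.1783 K/W
Q = ΔT/R_total = 26/0.1783

Q ≈ 146 W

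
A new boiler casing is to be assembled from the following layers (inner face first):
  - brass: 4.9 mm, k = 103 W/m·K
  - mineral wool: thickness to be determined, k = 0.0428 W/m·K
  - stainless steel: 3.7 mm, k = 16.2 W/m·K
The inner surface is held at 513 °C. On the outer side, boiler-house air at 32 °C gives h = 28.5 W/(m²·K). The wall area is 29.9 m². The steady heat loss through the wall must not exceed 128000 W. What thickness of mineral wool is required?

L ≈ 3.3 mm

Treating each layer as a thermal resistance in series:
R_brass = L/(kA) = 0.0049/(103×29.9) = 1.591×10^-6 K/W
R_stainless steel = L/(kA) = 0.0037/(16.2×29.9) = 7.639×10^-6 K/W
R_outer film = 1/(h_o·A) = 1/(28.5×29.9) = 0.001174 K/W
Sum of the known resistances R_other = 0.001183 K/W
Required total resistance R_tot = ΔT/Q_allow = 481/128000 = 0.003758 K/W
R_mineral wool = R_tot − R_other = 0.002575 K/W
L = R·k·A = 0.002575×0.0428×29.9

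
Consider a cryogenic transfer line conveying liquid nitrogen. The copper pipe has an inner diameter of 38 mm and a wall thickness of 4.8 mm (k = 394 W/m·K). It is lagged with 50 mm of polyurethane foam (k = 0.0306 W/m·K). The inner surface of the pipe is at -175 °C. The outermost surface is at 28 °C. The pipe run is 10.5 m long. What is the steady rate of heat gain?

Cylindrical conduction, so R = ln(r₂/r₁)/(2πkL) per layer, in series:
R_copper pipe wall = ln(23.8/19)/(2π×394×10.5) = 8.665×10^-6 K/W
R_polyurethane foam = ln(73.8/23.8)/(2π×0.0306×10.5) = 0.5606 K/W
R_total = 0.5606 K/W
Q = ΔT/R_total = 203/0.5606

Q ≈ 362 W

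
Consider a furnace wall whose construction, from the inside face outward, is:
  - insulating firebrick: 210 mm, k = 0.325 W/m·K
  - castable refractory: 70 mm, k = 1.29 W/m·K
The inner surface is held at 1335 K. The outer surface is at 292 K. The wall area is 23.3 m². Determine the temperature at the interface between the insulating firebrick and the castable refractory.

Treating each layer as a thermal resistance in series:
R_insulating firebrick = L/(kA) = 0.21/(0.325×23.3) = 0.02773 K/W
R_castable refractory = L/(kA) = 0.07/(1.29×23.3) = 0.002329 K/W
R_total = 0.03006 K/W;  Q = ΔT/R_total = 1043/0.03006 = 34700 W
T_interface = T_inner − Q·ΣR(inner→interface) = 1335 − 34700×0.02773

T ≈ 373 K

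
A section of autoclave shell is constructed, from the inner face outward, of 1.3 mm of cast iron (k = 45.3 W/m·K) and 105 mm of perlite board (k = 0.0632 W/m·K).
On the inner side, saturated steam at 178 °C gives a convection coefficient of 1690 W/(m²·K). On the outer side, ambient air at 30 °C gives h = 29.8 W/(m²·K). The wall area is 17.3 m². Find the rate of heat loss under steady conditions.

Q ≈ 1510 W

Using the resistance-network approach (series):
R_inner film = 1/(h_i·A) = 1/(1690×17.3) = 3.42×10^-5 K/W
R_cast iron = L/(kA) = 0.0013/(45.3×17.3) = 1.659×10^-6 K/W
R_perlite board = L/(kA) = 0.105/(0.0632×17.3) = 0.09603 K/W
R_outer film = 1/(h_o·A) = 1/(29.8×17.3) = 0.00194 K/W
R_total = 0.09801 K/W
Q = ΔT / R_total = 148 / 0.09801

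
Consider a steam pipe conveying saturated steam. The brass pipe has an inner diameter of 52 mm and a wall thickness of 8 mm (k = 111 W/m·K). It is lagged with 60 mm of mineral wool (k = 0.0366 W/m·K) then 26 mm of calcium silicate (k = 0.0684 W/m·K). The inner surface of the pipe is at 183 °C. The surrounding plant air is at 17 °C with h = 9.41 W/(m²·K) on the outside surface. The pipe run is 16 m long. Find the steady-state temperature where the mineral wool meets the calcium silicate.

T ≈ 39.9 °C

Cylindrical conduction, so R = ln(r₂/r₁)/(2πkL) per layer, in series:
R_brass pipe wall = ln(34/26)/(2π×111×16) = 2.404×10^-5 K/W
R_mineral wool = ln(94/34)/(2π×0.0366×16) = 0.2764 K/W
R_calcium silicate = ln(120/94)/(2π×0.0684×16) = 0.03551 K/W
R_outer film = 1/(h_o·2πr_oL) = 1/(9.41×2π×0.12×16) = 0.008809 K/W
R_total = 0.3207 K/W
Q = ΔT/R_total = 166/0.3207
Q = 518 W
T_interface = T_inner − Q·ΣR(inner→interface) = 183 − 518×0.2764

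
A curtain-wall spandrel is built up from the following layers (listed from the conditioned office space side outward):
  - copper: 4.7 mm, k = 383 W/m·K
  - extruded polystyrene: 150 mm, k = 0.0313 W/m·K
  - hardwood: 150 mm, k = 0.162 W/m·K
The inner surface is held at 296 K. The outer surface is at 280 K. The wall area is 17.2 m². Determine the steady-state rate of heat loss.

Q ≈ 48.1 W

Thermal resistances in series:
R_copper = L/(kA) = 0.0047/(383×17.2) = 7.135×10^-7 K/W
R_extruded polystyrene = L/(kA) = 0.15/(0.0313×17.2) = 0.2786 K/W
R_hardwood = L/(kA) = 0.15/(0.162×17.2) = 0.05383 K/W
R_total = 0.3325 K/W
Q = ΔT / R_total = 16 / 0.3325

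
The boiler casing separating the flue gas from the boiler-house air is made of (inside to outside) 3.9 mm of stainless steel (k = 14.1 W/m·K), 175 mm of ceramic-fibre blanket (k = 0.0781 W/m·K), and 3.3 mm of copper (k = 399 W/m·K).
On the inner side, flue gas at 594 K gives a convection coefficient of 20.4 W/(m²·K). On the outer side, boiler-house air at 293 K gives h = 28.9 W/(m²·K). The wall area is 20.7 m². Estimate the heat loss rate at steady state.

Thermal resistances in series:
R_inner film = 1/(h_i·A) = 1/(20.4×20.7) = 0.002368 K/W
R_stainless steel = L/(kA) = 0.0039/(14.1×20.7) = 1.336×10^-5 K/W
R_ceramic-fibre blanket = L/(kA) = 0.175/(0.0781×20.7) = 0.1082 K/W
R_copper = L/(kA) = 0.0033/(399×20.7) = 3.995×10^-7 K/W
R_outer film = 1/(h_o·A) = 1/(28.9×20.7) = 0.001672 K/W
R_total = 0.1123 K/W
Q = ΔT / R_total = 301 / 0.1123

Q ≈ 2680 W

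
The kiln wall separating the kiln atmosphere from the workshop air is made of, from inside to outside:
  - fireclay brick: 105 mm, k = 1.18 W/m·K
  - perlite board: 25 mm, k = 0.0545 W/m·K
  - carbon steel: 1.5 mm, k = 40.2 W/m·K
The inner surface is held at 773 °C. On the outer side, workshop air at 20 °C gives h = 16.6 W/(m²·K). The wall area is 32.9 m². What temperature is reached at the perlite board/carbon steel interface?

T ≈ 94.7 °C

Treating each layer as a thermal resistance in series:
R_fireclay brick = L/(kA) = 0.105/(1.18×32.9) = 0.002705 K/W
R_perlite board = L/(kA) = 0.025/(0.0545×32.9) = 0.01394 K/W
R_carbon steel = L/(kA) = 0.0015/(40.2×32.9) = 1.134×10^-6 K/W
R_outer film = 1/(h_o·A) = 1/(16.6×32.9) = 0.001831 K/W
R_total = 0.01848 K/W;  Q = ΔT/R_total = 753/0.01848 = 40750 W
T_interface = T_inner − Q·ΣR(inner→interface) = 773 − 40700×0.01665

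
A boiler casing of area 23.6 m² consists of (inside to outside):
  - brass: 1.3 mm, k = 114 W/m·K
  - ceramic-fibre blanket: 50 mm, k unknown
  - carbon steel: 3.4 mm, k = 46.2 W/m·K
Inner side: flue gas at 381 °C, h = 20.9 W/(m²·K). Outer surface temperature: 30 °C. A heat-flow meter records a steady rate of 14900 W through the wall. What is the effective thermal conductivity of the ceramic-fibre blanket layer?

k ≈ 0.0984 W/(m·K)

Thermal resistances in series:
R_inner film = 1/(h_i·A) = 1/(20.9×23.6) = 0.002027 K/W
R_brass = L/(kA) = 0.0013/(114×23.6) = 4.832×10^-7 K/W
R_carbon steel = L/(kA) = 0.0034/(46.2×23.6) = 3.118×10^-6 K/W
Sum of known resistances R_other = 0.002031 K/W
Total R = ΔT/Q = 351/14900 = 0.02356 K/W
R_ceramic-fibre blanket = R_total − R_other = 0.02153 K/W
k = L/(R·A) = 0.05/(0.02153×23.6)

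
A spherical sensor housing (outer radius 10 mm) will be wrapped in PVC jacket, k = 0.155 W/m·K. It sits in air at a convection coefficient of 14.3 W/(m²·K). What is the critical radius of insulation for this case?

r_cr ≈ 21.7 mm

For a sphere r_cr = 2k/h = 2×0.155/14.3
r_cr = 21.7 mm; since the bare radius (10 mm) is below r_cr, adding a thin layer of insulation will *increase* heat loss.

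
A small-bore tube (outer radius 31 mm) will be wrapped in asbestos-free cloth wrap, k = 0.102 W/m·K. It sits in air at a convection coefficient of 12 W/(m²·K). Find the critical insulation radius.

r_cr ≈ 8.5 mm

For a cylinder r_cr = k/h = 0.102/12
r_cr = 8.5 mm; since the bare radius (31 mm) is above r_cr, any added insulation will reduce heat loss.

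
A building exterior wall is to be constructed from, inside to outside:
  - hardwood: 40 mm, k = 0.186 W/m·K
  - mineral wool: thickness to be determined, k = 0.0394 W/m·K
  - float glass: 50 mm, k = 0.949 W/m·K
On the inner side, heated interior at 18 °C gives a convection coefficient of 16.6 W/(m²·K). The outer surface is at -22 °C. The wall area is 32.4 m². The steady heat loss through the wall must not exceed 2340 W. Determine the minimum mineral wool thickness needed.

L ≈ 8.9 mm

Treating each layer as a thermal resistance in series:
R_inner film = 1/(h_i·A) = 1/(16.6×32.4) = 0.001859 K/W
R_hardwood = L/(kA) = 0.04/(0.186×32.4) = 0.006637 K/W
R_float glass = L/(kA) = 0.05/(0.949×32.4) = 0.001626 K/W
Sum of the known resistances R_other = 0.01012 K/W
Required total resistance R_tot = ΔT/Q_allow = 40/2340 = 0.01709 K/W
R_mineral wool = R_tot − R_other = 0.006971 K/W
L = R·k·A = 0.006971×0.0394×32.4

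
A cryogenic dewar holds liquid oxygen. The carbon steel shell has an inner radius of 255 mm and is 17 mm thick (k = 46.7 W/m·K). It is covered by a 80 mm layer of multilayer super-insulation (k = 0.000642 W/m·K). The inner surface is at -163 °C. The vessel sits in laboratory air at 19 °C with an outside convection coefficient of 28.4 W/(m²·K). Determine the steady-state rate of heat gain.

Each spherical layer contributes R = (1/r_i − 1/r_o)/(4πk):
R_carbon steel shell = (1/0.255 − 1/0.272)/(4π×46.7) = 4.177×10^-4 K/W
R_multilayer super-insulation = (1/0.272 − 1/0.352)/(4π×0.000642) = 103.6 K/W
R_outer film = 1/(h·4πr_o²) = 1/(28.4×4π×0.352²) = 0.02261 K/W
R_total = 103.6 K/W
Q = ΔT/R_total = 182/103.6

Q ≈ 1.76 W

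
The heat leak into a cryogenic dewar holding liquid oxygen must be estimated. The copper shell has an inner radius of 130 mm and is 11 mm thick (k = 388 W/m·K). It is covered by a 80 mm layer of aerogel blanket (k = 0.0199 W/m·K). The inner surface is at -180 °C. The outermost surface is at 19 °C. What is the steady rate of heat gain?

Q ≈ 19.4 W

Spherical conduction: R = (1/r_in − 1/r_out)/(4πk) per layer; series-sum.
R_copper shell = (1/0.13 − 1/0.141)/(4π×388) = 1.231×10^-4 K/W
R_aerogel blanket = (1/0.141 − 1/0.221)/(4π×0.0199) = 10.27 K/W
R_total = 10.27 K/W
Q = ΔT/R_total = 199/10.27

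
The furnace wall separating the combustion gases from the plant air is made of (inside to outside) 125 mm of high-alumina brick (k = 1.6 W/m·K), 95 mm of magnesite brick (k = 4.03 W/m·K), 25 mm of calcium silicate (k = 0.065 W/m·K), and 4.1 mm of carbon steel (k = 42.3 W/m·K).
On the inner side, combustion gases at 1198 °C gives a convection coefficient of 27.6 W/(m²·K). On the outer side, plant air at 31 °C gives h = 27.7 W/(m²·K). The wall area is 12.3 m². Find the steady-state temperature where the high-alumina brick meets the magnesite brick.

T ≈ 959 °C

Treating each layer as a thermal resistance in series:
R_inner film = 1/(h_i·A) = 1/(27.6×12.3) = 0.002946 K/W
R_high-alumina brick = L/(kA) = 0.125/(1.6×12.3) = 0.006352 K/W
R_magnesite brick = L/(kA) = 0.095/(4.03×12.3) = 0.001917 K/W
R_calcium silicate = L/(kA) = 0.025/(0.065×12.3) = 0.03127 K/W
R_carbon steel = L/(kA) = 0.0041/(42.3×12.3) = 7.88×10^-6 K/W
R_outer film = 1/(h_o·A) = 1/(27.7×12.3) = 0.002935 K/W
R_total = 0.04543 K/W;  Q = ΔT/R_total = 1167/0.04543 = 25690 W
T_interface = T_inner − Q·ΣR(inner→interface) = 1198 − 25700×0.009297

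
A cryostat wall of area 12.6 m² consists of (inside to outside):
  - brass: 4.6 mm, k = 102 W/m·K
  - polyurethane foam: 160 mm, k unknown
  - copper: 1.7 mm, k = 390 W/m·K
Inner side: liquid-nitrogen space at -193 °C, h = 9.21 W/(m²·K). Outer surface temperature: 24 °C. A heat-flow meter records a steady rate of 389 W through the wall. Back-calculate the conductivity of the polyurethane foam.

k ≈ 0.0231 W/(m·K)

Series thermal resistances:
R_inner film = 1/(h_i·A) = 1/(9.21×12.6) = 0.008617 K/W
R_brass = L/(kA) = 0.0046/(102×12.6) = 3.579×10^-6 K/W
R_copper = L/(kA) = 0.0017/(390×12.6) = 3.46×10^-7 K/W
Sum of known resistances R_other = 0.008621 K/W
Total R = ΔT/Q = 217/389 = 0.5578 K/W
R_polyurethane foam = R_total − R_other = 0.5492 K/W
k = L/(R·A) = 0.16/(0.5492×12.6)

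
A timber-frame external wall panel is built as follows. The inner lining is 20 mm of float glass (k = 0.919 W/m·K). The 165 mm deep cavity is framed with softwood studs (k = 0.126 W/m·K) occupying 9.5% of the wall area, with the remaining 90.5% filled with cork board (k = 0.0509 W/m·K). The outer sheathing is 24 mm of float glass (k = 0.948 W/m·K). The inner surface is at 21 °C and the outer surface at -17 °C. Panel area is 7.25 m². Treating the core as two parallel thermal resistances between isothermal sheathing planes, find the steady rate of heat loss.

Q ≈ 95.3 W

Sheathing layers in series; stud and cavity paths in parallel between them.
R_inner = 0.02/(0.919×7.25) = 0.003002 K/W
R_stud  = 0.165/(0.126×0.095×7.25) = 1.901 K/W
R_cav   = 0.165/(0.0509×0.905×7.25) = 0.4941 K/W
1/R_core = 1/R_stud + 1/R_cav → R_core = 0.3922 K/W
R_outer = 0.024/(0.948×7.25) = 0.003492 K/W
R_total = 0.3987 K/W
Q = ΔT/R_total = 38/0.3987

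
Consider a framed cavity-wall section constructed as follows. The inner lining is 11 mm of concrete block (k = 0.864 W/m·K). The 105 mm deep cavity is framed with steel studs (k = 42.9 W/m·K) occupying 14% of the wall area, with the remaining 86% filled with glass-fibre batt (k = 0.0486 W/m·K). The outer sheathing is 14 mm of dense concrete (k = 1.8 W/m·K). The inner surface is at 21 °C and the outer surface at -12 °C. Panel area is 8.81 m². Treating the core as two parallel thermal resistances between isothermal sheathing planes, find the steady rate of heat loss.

Q ≈ 7680 W

Sheathing layers in series; stud and cavity paths in parallel between them.
R_inner = 0.011/(0.864×8.81) = 0.001445 K/W
R_stud  = 0.105/(42.9×0.14×8.81) = 0.001984 K/W
R_cav   = 0.105/(0.0486×0.86×8.81) = 0.2852 K/W
1/R_core = 1/R_stud + 1/R_cav → R_core = 0.001971 K/W
R_outer = 0.014/(1.8×8.81) = 8.828×10^-4 K/W
R_total = 0.004299 K/W
Q = ΔT/R_total = 33/0.004299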